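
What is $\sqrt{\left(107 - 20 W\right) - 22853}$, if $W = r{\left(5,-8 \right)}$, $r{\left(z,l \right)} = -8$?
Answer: $i \sqrt{22586} \approx 150.29 i$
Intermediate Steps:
$W = -8$
$\sqrt{\left(107 - 20 W\right) - 22853} = \sqrt{\left(107 - -160\right) - 22853} = \sqrt{\left(107 + 160\right) - 22853} = \sqrt{267 - 22853} = \sqrt{-22586} = i \sqrt{22586}$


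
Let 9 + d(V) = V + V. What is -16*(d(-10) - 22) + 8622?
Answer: 9438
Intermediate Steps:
d(V) = -9 + 2*V (d(V) = -9 + (V + V) = -9 + 2*V)
-16*(d(-10) - 22) + 8622 = -16*((-9 + 2*(-10)) - 22) + 8622 = -16*((-9 - 20) - 22) + 8622 = -16*(-29 - 22) + 8622 = -16*(-51) + 8622 = 816 + 8622 = 9438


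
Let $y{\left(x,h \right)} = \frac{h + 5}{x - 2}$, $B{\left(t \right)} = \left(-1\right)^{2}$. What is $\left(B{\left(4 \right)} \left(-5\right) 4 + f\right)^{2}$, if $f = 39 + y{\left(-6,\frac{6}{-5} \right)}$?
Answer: $\frac{549081}{1600} \approx 343.18$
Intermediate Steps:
$B{\left(t \right)} = 1$
$y{\left(x,h \right)} = \frac{5 + h}{-2 + x}$
$f = \frac{1541}{40}$ ($f = 39 + \frac{5 + \frac{6}{-5}}{-2 - 6} = 39 + \frac{5 + 6 \left(- \frac{1}{5}\right)}{-8} = 39 - \frac{5 - \frac{6}{5}}{8} = 39 - \frac{19}{40} = \frac{1541}{40} \approx 38.525$)
$\left(B{\left(4 \right)} \left(-5\right) 4 + f\right)^{2} = \left(1 \left(-5\right) 4 + \frac{1541}{40}\right)^{2} = \left(\left(-5\right) 4 + \frac{1541}{40}\right)^{2} = \left(-20 + \frac{1541}{40}\right)^{2} = \left(\frac{741}{40}\right)^{2} = \frac{549081}{1600}$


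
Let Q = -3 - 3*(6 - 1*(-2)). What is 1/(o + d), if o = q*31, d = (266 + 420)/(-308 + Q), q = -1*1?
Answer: -335/11071 ≈ -0.030259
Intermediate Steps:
Q = -27 (Q = -3 - 3*(6 + 2) = -3 - 3*8 = -3 - 24 = -27)
q = -1
d = -686/335 (d = (266 + 420)/(-308 - 27) = 686/(-335) = 686*(-1/335) = -686/335 ≈ -2.0478)
o = -31 (o = -1*31 = -31)
1/(o + d) = 1/(-31 - 686/335) = 1/(-11071/335) = -335/11071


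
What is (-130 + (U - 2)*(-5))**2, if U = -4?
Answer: 10000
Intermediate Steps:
(-130 + (U - 2)*(-5))**2 = (-130 + (-4 - 2)*(-5))**2 = (-130 - 6*(-5))**2 = (-130 + 30)**2 = (-100)**2 = 10000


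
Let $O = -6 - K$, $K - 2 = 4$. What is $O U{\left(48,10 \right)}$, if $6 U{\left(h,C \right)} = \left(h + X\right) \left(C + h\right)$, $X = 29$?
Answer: $-8932$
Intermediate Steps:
$K = 6$ ($K = 2 + 4 = 6$)
$U{\left(h,C \right)} = \frac{\left(29 + h\right) \left(C + h\right)}{6}$ ($U{\left(h,C \right)} = \frac{\left(h + 29\right) \left(C + h\right)}{6} = \frac{\left(29 + h\right) \left(C + h\right)}{6}$)
$O = -12$ ($O = -6 - 6 = -12$)
$O U{\left(48,10 \right)} = - 12 \left(\frac{48^{2}}{6} + \frac{29}{6} \cdot 10 + \frac{29}{6} \cdot 48 + \frac{1}{6} \cdot 10 \cdot 48\right) = - 12 \left(\frac{1}{6} \cdot 2304 + \frac{145}{3} + 232 + 80\right) = - 12 \left(384 + \frac{145}{3} + 232 + 80\right) = \left(-12\right) \frac{2233}{3} = -8932$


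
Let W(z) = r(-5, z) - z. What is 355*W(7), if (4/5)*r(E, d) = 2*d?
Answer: 7455/2 ≈ 3727.5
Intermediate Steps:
r(E, d) = 5*d/2 (r(E, d) = 5*(2*d)/4 = 5*d/2)
W(z) = 3*z/2 (W(z) = 5*z/2 - z = 3*z/2)
355*W(7) = 355*((3/2)*7) = 355*(21/2) = 7455/2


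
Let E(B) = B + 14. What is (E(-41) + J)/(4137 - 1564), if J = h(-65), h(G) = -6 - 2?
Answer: -35/2573 ≈ -0.013603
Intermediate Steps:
E(B) = 14 + B
h(G) = -8
J = -8
(E(-41) + J)/(4137 - 1564) = ((14 - 41) - 8)/(4137 - 1564) = (-27 - 8)/2573 = -35*1/2573 = -35/2573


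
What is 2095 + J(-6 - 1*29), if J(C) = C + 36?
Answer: 2096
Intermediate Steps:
J(C) = 36 + C
2095 + J(-6 - 1*29) = 2095 + (36 + (-6 - 1*29)) = 2095 + (36 + (-6 - 29)) = 2095 + (36 - 35) = 2095 + 1 = 2096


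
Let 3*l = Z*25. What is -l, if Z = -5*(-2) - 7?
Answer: -25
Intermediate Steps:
Z = 3 (Z = 10 - 7 = 3)
l = 25 (l = (3*25)/3 = (⅓)*75 = 25)
-l = -1*25 = -25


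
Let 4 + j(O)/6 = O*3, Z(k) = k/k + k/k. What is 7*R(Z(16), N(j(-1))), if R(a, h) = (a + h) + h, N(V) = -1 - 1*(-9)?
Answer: 126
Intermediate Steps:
Z(k) = 2 (Z(k) = 1 + 1 = 2)
j(O) = -24 + 18*O (j(O) = -24 + 6*(O*3) = -24 + 6*(3*O) = -24 + 18*O)
N(V) = 8 (N(V) = -1 + 9 = 8)
R(a, h) = a + 2*h
7*R(Z(16), N(j(-1))) = 7*(2 + 2*8) = 7*(2 + 16) = 7*18 = 126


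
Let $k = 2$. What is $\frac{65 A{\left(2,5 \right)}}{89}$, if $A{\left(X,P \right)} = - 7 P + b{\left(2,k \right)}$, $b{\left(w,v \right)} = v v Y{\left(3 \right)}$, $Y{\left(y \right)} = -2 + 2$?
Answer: $- \frac{2275}{89} \approx -25.562$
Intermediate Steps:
$Y{\left(y \right)} = 0$
$b{\left(w,v \right)} = 0$ ($b{\left(w,v \right)} = v v 0 = v^{2} \cdot 0 = 0$)
$A{\left(X,P \right)} = - 7 P$ ($A{\left(X,P \right)} = - 7 P + 0 = - 7 P$)
$\frac{65 A{\left(2,5 \right)}}{89} = \frac{65 \left(\left(-7\right) 5\right)}{89} = 65 \left(-35\right) \frac{1}{89} = \left(-2275\right) \frac{1}{89} = - \frac{2275}{89}$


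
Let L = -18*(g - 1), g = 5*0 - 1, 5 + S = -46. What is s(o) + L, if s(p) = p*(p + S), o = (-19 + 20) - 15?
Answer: 946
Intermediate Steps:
S = -51 (S = -5 - 46 = -51)
g = -1 (g = 0 - 1 = -1)
o = -14 (o = 1 - 15 = -14)
s(p) = p*(-51 + p) (s(p) = p*(p - 51) = p*(-51 + p))
L = 36 (L = -18*(-1 - 1) = -18*(-2) = 36)
s(o) + L = -14*(-51 - 14) + 36 = -14*(-65) + 36 = 910 + 36 = 946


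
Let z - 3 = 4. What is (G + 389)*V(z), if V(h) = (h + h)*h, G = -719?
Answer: -32340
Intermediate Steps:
z = 7 (z = 3 + 4 = 7)
V(h) = 2*h² (V(h) = (2*h)*h = 2*h²)
(G + 389)*V(z) = (-719 + 389)*(2*7²) = -660*49 = -330*98 = -32340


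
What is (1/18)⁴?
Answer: 1/104976 ≈ 9.5260e-6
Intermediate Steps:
(1/18)⁴ = 1/104976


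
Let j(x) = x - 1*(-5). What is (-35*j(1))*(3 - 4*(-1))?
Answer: -1470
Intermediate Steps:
j(x) = 5 + x (j(x) = x + 5 = 5 + x)
(-35*j(1))*(3 - 4*(-1)) = (-35*(5 + 1))*(3 - 4*(-1)) = (-35*6)*(3 + 4) = -210*7 = -1470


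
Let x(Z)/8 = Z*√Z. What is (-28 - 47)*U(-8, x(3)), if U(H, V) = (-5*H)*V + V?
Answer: -73800*√3 ≈ -1.2783e+5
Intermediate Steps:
x(Z) = 8*Z^(3/2) (x(Z) = 8*(Z*√Z) = 8*Z^(3/2))
U(H, V) = V - 5*H*V (U(H, V) = -5*H*V + V = V - 5*H*V)
(-28 - 47)*U(-8, x(3)) = (-28 - 47)*((8*3^(3/2))*(1 - 5*(-8))) = -75*8*(3*√3)*(1 + 40) = -75*24*√3*41 = -73800*√3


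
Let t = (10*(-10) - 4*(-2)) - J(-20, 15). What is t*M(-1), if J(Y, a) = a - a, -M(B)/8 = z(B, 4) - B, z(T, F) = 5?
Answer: 4416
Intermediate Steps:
M(B) = -40 + 8*B (M(B) = -8*(5 - B) = -40 + 8*B)
J(Y, a) = 0
t = -92 (t = (10*(-10) - 4*(-2)) - 1*0 = (-100 + 8) + 0 = -92 + 0 = -92)
t*M(-1) = -92*(-40 + 8*(-1)) = -92*(-40 - 8) = -92*(-48) = 4416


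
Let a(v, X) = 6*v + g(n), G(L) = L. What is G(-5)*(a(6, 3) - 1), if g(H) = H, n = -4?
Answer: -155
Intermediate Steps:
a(v, X) = -4 + 6*v (a(v, X) = 6*v - 4 = -4 + 6*v)
G(-5)*(a(6, 3) - 1) = -5*((-4 + 6*6) - 1) = -5*((-4 + 36) - 1) = -5*(32 - 1) = -5*31 = -155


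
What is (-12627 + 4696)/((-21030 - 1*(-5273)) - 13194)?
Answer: 7931/28951 ≈ 0.27395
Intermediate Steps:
(-12627 + 4696)/((-21030 - 1*(-5273)) - 13194) = -7931/((-21030 + 5273) - 13194) = -7931/(-15757 - 13194) = -7931/(-28951) = -7931*(-1/28951) = 7931/28951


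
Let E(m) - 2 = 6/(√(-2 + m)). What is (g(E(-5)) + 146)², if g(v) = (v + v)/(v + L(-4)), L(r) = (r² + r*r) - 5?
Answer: 4*(1881672*√7 + 31233991*I)/(348*√7 + 5851*I) ≈ 21360.0 - 42.304*I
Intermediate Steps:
E(m) = 2 + 6/√(-2 + m) (E(m) = 2 + 6/(√(-2 + m)) = 2 + 6/√(-2 + m))
L(r) = -5 + 2*r² (L(r) = (r² + r²) - 5 = 2*r² - 5 = -5 + 2*r²)
g(v) = 2*v/(27 + v) (g(v) = (v + v)/(v + (-5 + 2*(-4)²)) = (2*v)/(v + (-5 + 2*16)) = (2*v)/(v + (-5 + 32)) = (2*v)/(v + 27) = (2*v)/(27 + v) = 2*v/(27 + v))
(g(E(-5)) + 146)² = (2*(2 + 6/√(-2 - 5))/(27 + (2 + 6/√(-2 - 5))) + 146)² = (2*(2 + 6/√(-7))/(27 + (2 + 6/√(-7))) + 146)² = (2*(2 + 6*(-I*√7/7))/(27 + (2 + 6*(-I*√7/7))) + 146)² = (2*(2 - 6*I*√7/7)/(27 + (2 - 6*I*√7/7)) + 146)² = (2*(2 - 6*I*√7/7)/(29 - 6*I*√7/7) + 146)² = (146 + 2*(2 - 6*I*√7/7)/(29 - 6*I*√7/7))²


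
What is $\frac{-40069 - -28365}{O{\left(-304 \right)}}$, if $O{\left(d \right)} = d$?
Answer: $\frac{77}{2} \approx 38.5$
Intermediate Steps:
$\frac{-40069 - -28365}{O{\left(-304 \right)}} = \frac{-40069 - -28365}{-304} = \left(-40069 + 28365\right) \left(- \frac{1}{304}\right) = \left(-11704\right) \left(- \frac{1}{304}\right) = \frac{77}{2}$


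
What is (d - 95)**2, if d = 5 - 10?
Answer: 10000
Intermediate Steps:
d = -5
(d - 95)**2 = (-5 - 95)**2 = (-100)**2 = 10000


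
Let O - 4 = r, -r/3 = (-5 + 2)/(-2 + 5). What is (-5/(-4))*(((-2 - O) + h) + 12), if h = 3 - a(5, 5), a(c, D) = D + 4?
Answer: -15/4 ≈ -3.7500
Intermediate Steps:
a(c, D) = 4 + D
r = 3 (r = -3*(-5 + 2)/(-2 + 5) = -(-9)/3 = -3*(-1) = 3)
O = 7 (O = 4 + 3 = 7)
h = -6 (h = 3 - (4 + 5) = 3 - 1*9 = 3 - 9 = -6)
(-5/(-4))*(((-2 - O) + h) + 12) = (-5/(-4))*(((-2 - 1*7) - 6) + 12) = (-5*(-¼))*(((-2 - 7) - 6) + 12) = 5*((-9 - 6) + 12)/4 = 5*(-15 + 12)/4 = (5/4)*(-3) = -15/4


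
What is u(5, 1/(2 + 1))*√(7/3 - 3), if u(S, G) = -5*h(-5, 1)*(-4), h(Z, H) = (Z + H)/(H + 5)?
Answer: -40*I*√6/9 ≈ -10.887*I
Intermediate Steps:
h(Z, H) = (H + Z)/(5 + H)
u(S, G) = -40/3 (u(S, G) = -5*(1 - 5)/(5 + 1)*(-4) = -5*(-4)/6*(-4) = -5*(-⅔)*(-4) = (10/3)*(-4) = -40/3)
u(5, 1/(2 + 1))*√(7/3 - 3) = -40*√(7/3 - 3)/3 = -40*I*√6/9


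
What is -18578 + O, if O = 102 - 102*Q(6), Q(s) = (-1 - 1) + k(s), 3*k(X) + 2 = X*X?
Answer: -19428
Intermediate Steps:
k(X) = -2/3 + X**2/3 (k(X) = -2/3 + (X*X)/3 = -2/3 + X**2/3)
Q(s) = -8/3 + s**2/3 (Q(s) = (-1 - 1) + (-2/3 + s**2/3) = -2 + (-2/3 + s**2/3) = -8/3 + s**2/3)
O = -850 (O = 102 - 102*(-8/3 + (1/3)*6**2) = 102 - 102*(-8/3 + (1/3)*36) = 102 - 102*(-8/3 + 12) = 102 - 102*28/3 = 102 - 952 = -850)
-18578 + O = -18578 - 850 = -19428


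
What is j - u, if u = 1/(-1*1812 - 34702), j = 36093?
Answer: 1317899803/36514 ≈ 36093.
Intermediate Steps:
u = -1/36514 (u = 1/(-1812 - 34702) = 1/(-36514) = -1/36514 ≈ -2.7387e-5)
j - u = 36093 - 1*(-1/36514) = 36093 + 1/36514 = 1317899803/36514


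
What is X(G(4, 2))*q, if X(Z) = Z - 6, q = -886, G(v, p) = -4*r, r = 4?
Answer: 19492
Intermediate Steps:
G(v, p) = -16 (G(v, p) = -4*4 = -16)
X(Z) = -6 + Z
X(G(4, 2))*q = (-6 - 16)*(-886) = -22*(-886) = 19492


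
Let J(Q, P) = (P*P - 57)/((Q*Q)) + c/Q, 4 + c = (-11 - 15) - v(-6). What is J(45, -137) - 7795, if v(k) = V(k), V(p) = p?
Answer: -15767243/2025 ≈ -7786.3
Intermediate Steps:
v(k) = k
c = -24 (c = -4 + ((-11 - 15) - 1*(-6)) = -4 + (-26 + 6) = -4 - 20 = -24)
J(Q, P) = -24/Q + (-57 + P²)/Q² (J(Q, P) = (P*P - 57)/((Q*Q)) - 24/Q = (P² - 57)/(Q²) - 24/Q = (-57 + P²)/Q² - 24/Q = -24/Q + (-57 + P²)/Q²)
J(45, -137) - 7795 = (-57 + (-137)² - 24*45)/45² - 7795 = (-57 + 18769 - 1080)/2025 - 7795 = (1/2025)*17632 - 7795 = 17632/2025 - 7795 = -15767243/2025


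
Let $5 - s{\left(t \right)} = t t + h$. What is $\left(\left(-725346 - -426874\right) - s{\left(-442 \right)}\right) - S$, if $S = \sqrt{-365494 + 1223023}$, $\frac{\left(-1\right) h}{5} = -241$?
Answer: $-101908 - 3 \sqrt{95281} \approx -1.0283 \cdot 10^{5}$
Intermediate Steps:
$h = 1205$ ($h = \left(-5\right) \left(-241\right) = 1205$)
$S = 3 \sqrt{95281}$ ($S = \sqrt{857529} = 3 \sqrt{95281} \approx 926.03$)
$s{\left(t \right)} = -1200 - t^{2}$ ($s{\left(t \right)} = 5 - \left(t t + 1205\right) = 5 - \left(t^{2} + 1205\right) = 5 - \left(1205 + t^{2}\right) = -1200 - t^{2}$)
$\left(\left(-725346 - -426874\right) - s{\left(-442 \right)}\right) - S = \left(\left(-725346 - -426874\right) - \left(-1200 - \left(-442\right)^{2}\right)\right) - 3 \sqrt{95281} = \left(\left(-725346 + 426874\right) - \left(-1200 - 195364\right)\right) - 3 \sqrt{95281} = \left(-298472 - \left(-1200 - 195364\right)\right) - 3 \sqrt{95281} = \left(-298472 - -196564\right) - 3 \sqrt{95281} = \left(-298472 + 196564\right) - 3 \sqrt{95281} = -101908 - 3 \sqrt{95281}$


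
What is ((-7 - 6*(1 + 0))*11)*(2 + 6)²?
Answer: -9152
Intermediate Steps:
((-7 - 6*(1 + 0))*11)*(2 + 6)² = ((-7 - 6)*11)*8² = ((-7 - 1*6)*11)*64 = ((-7 - 6)*11)*64 = -13*11*64 = -143*64 = -9152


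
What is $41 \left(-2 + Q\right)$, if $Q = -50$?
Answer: $-2132$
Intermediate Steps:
$41 \left(-2 + Q\right) = 41 \left(-2 - 50\right) = 41 \left(-52\right) = -2132$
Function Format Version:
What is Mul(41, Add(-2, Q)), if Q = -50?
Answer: -2132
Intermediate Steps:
Mul(41, Add(-2, Q)) = Mul(41, Add(-2, -50)) = Mul(41, -52) = -2132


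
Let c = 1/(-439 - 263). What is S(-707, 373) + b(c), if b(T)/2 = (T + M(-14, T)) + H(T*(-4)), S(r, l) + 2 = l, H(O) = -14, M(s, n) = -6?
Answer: 116180/351 ≈ 331.00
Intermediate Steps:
S(r, l) = -2 + l
c = -1/702 (c = 1/(-702) = -1/702 ≈ -0.0014245)
b(T) = -40 + 2*T (b(T) = 2*((T - 6) - 14) = 2*((-6 + T) - 14) = 2*(-20 + T) = -40 + 2*T)
S(-707, 373) + b(c) = (-2 + 373) + (-40 + 2*(-1/702)) = 371 + (-40 - 1/351) = 371 - 14041/351 = 116180/351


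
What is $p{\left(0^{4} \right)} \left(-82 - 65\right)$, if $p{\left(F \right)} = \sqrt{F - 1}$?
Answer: $- 147 i \approx - 147.0 i$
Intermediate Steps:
$p{\left(F \right)} = \sqrt{-1 + F}$
$p{\left(0^{4} \right)} \left(-82 - 65\right) = \sqrt{-1 + 0^{4}} \left(-82 - 65\right) = \sqrt{-1 + 0} \left(-82 - 65\right) = \sqrt{-1} \left(-82 - 65\right) = i \left(-147\right) = - 147 i$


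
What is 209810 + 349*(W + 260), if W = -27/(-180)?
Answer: 6012047/20 ≈ 3.0060e+5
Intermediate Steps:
W = 3/20 (W = -27*(-1/180) = 3/20 ≈ 0.15000)
209810 + 349*(W + 260) = 209810 + 349*(3/20 + 260) = 209810 + 349*(5203/20) = 209810 + 1815847/20 = 6012047/20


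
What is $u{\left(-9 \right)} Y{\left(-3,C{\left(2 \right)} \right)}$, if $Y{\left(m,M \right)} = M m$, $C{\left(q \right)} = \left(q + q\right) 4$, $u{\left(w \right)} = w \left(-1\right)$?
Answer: $-432$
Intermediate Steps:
$u{\left(w \right)} = - w$
$C{\left(q \right)} = 8 q$ ($C{\left(q \right)} = 2 q 4 = 8 q$)
$u{\left(-9 \right)} Y{\left(-3,C{\left(2 \right)} \right)} = \left(-1\right) \left(-9\right) 8 \cdot 2 \left(-3\right) = 9 \cdot 16 \left(-3\right) = 9 \left(-48\right) = -432$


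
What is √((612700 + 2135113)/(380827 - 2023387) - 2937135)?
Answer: I*√123818821772244645/205320 ≈ 1713.8*I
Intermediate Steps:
√((612700 + 2135113)/(380827 - 2023387) - 2937135) = √(2747813/(-1642560) - 2937135) = √(2747813*(-1/1642560) - 2937135) = √(-2747813/1642560 - 2937135) = √(-4824423213413/1642560) = I*√123818821772244645/205320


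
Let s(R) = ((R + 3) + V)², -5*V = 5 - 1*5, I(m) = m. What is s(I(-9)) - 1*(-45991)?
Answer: 46027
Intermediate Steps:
V = 0 (V = -(5 - 1*5)/5 = -(5 - 5)/5 = -⅕*0 = 0)
s(R) = (3 + R)² (s(R) = ((R + 3) + 0)² = ((3 + R) + 0)² = (3 + R)²)
s(I(-9)) - 1*(-45991) = (3 - 9)² - 1*(-45991) = (-6)² + 45991 = 36 + 45991 = 46027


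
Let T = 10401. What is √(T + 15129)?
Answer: √25530 ≈ 159.78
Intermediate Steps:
√(T + 15129) = √(10401 + 15129) = √25530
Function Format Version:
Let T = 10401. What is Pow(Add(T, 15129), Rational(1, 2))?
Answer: Pow(25530, Rational(1, 2)) ≈ 159.78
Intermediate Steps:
Pow(Add(T, 15129), Rational(1, 2)) = Pow(Add(10401, 15129), Rational(1, 2)) = Pow(25530, Rational(1, 2))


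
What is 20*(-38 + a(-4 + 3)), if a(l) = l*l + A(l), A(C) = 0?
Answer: -740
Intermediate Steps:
a(l) = l² (a(l) = l*l + 0 = l² + 0 = l²)
20*(-38 + a(-4 + 3)) = 20*(-38 + (-4 + 3)²) = 20*(-38 + (-1)²) = 20*(-38 + 1) = 20*(-37) = -740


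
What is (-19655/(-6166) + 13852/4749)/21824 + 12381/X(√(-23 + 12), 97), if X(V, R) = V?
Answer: 178753027/639057657216 - 12381*I*√11/11 ≈ 0.00027971 - 3733.0*I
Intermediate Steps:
(-19655/(-6166) + 13852/4749)/21824 + 12381/X(√(-23 + 12), 97) = (-19655/(-6166) + 13852/4749)/21824 + 12381/(√(-23 + 12)) = (-19655*(-1/6166) + 13852*(1/4749))*(1/21824) + 12381/(√(-11)) = (19655/6166 + 13852/4749)*(1/21824) + 12381/((I*√11)) = (178753027/29282334)*(1/21824) + 12381*(-I*√11/11) = 178753027/639057657216 - 12381*I*√11/11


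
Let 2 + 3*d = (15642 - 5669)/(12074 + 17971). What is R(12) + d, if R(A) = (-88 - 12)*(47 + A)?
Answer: -531846617/90135 ≈ -5900.6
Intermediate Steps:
R(A) = -4700 - 100*A (R(A) = -100*(47 + A) = -4700 - 100*A)
d = -50117/90135 (d = -⅔ + ((15642 - 5669)/(12074 + 17971))/3 = -⅔ + (9973/30045)/3 = -⅔ + (9973*(1/30045))/3 = -⅔ + (⅓)*(9973/30045) = -⅔ + 9973/90135 = -50117/90135 ≈ -0.55602)
R(12) + d = (-4700 - 100*12) - 50117/90135 = (-4700 - 1200) - 50117/90135 = -5900 - 50117/90135 = -531846617/90135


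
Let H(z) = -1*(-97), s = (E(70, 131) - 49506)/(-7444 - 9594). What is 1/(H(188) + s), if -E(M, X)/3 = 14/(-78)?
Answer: 221494/22128489 ≈ 0.010009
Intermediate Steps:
E(M, X) = 7/13 (E(M, X) = -42/(-78) = -42*(-1)/78 = -3*(-7/39) = 7/13)
s = 643571/221494 (s = (7/13 - 49506)/(-7444 - 9594) = -643571/13/(-17038) = -643571/13*(-1/17038) = 643571/221494 ≈ 2.9056)
H(z) = 97
1/(H(188) + s) = 1/(97 + 643571/221494) = 1/(22128489/221494) = 221494/22128489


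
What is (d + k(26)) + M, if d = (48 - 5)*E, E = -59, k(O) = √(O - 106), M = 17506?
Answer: 14969 + 4*I*√5 ≈ 14969.0 + 8.9443*I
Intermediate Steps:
k(O) = √(-106 + O)
d = -2537 (d = (48 - 5)*(-59) = 43*(-59) = -2537)
(d + k(26)) + M = (-2537 + √(-106 + 26)) + 17506 = (-2537 + √(-80)) + 17506 = (-2537 + 4*I*√5) + 17506 = 14969 + 4*I*√5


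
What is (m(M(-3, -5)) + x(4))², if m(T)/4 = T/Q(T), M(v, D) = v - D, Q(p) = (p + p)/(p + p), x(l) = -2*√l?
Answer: 16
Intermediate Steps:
Q(p) = 1 (Q(p) = (2*p)/((2*p)) = (2*p)*(1/(2*p)) = 1)
m(T) = 4*T (m(T) = 4*(T/1) = 4*(T*1) = 4*T)
(m(M(-3, -5)) + x(4))² = (4*(-3 - 1*(-5)) - 2*√4)² = (4*(-3 + 5) - 2*2)² = (4*2 - 4)² = (8 - 4)² = 4² = 16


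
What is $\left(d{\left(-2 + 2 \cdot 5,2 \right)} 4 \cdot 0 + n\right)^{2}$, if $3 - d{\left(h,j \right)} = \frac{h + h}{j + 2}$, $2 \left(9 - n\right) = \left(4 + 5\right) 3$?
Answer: $\frac{81}{4} \approx 20.25$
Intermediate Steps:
$n = - \frac{9}{2}$ ($n = 9 - \frac{\left(4 + 5\right) 3}{2} = 9 - \frac{9 \cdot 3}{2} = 9 - \frac{27}{2} = - \frac{9}{2} \approx -4.5$)
$d{\left(h,j \right)} = 3 - \frac{2 h}{2 + j}$ ($d{\left(h,j \right)} = 3 - \frac{h + h}{j + 2} = 3 - \frac{2 h}{2 + j}$)
$\left(d{\left(-2 + 2 \cdot 5,2 \right)} 4 \cdot 0 + n\right)^{2} = \left(\frac{6 - 2 \left(-2 + 2 \cdot 5\right) + 3 \cdot 2}{2 + 2} \cdot 4 \cdot 0 - \frac{9}{2}\right)^{2} = \left(\frac{6 - 2 \left(-2 + 10\right) + 6}{4} \cdot 4 \cdot 0 - \frac{9}{2}\right)^{2} = \left(\frac{6 - 16 + 6}{4} \cdot 4 \cdot 0 - \frac{9}{2}\right)^{2} = \left(\frac{1}{4} \left(-4\right) 4 \cdot 0 - \frac{9}{2}\right)^{2} = \left(\left(-1\right) 4 \cdot 0 - \frac{9}{2}\right)^{2} = \left(\left(-4\right) 0 - \frac{9}{2}\right)^{2} = \left(0 - \frac{9}{2}\right)^{2} = \left(- \frac{9}{2}\right)^{2} = \frac{81}{4}$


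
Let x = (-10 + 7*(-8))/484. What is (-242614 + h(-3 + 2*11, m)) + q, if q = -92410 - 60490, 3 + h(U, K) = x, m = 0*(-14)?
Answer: -8701377/22 ≈ -3.9552e+5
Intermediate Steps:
m = 0
x = -3/22 (x = (-10 - 56)*(1/484) = -66*1/484 = -3/22 ≈ -0.13636)
h(U, K) = -69/22 (h(U, K) = -3 - 3/22 = -69/22)
q = -152900
(-242614 + h(-3 + 2*11, m)) + q = (-242614 - 69/22) - 152900 = -5337577/22 - 152900 = -8701377/22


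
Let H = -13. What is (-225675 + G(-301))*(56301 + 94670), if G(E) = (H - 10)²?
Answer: -33990516766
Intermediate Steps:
G(E) = 529 (G(E) = (-13 - 10)² = (-23)² = 529)
(-225675 + G(-301))*(56301 + 94670) = (-225675 + 529)*(56301 + 94670) = -225146*150971 = -33990516766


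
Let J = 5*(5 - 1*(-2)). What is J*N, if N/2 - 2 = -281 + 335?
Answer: 3920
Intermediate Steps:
N = 112 (N = 4 + 2*(-281 + 335) = 4 + 2*54 = 4 + 108 = 112)
J = 35 (J = 5*(5 + 2) = 5*7 = 35)
J*N = 35*112 = 3920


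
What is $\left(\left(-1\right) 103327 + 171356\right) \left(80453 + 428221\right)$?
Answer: $34604583546$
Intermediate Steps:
$\left(\left(-1\right) 103327 + 171356\right) \left(80453 + 428221\right) = \left(-103327 + 171356\right) 508674 = 68029 \cdot 508674 = 34604583546$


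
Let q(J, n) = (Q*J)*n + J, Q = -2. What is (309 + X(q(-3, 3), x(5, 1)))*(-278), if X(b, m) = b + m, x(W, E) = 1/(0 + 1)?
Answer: -90350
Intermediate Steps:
x(W, E) = 1 (x(W, E) = 1/1 = 1)
q(J, n) = J - 2*J*n (q(J, n) = (-2*J)*n + J = -2*J*n + J = J - 2*J*n)
(309 + X(q(-3, 3), x(5, 1)))*(-278) = (309 + (-3*(1 - 2*3) + 1))*(-278) = (309 + (-3*(1 - 6) + 1))*(-278) = (309 + (-3*(-5) + 1))*(-278) = (309 + (15 + 1))*(-278) = (309 + 16)*(-278) = 325*(-278) = -90350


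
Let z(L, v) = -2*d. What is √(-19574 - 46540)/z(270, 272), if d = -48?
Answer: I*√7346/32 ≈ 2.6784*I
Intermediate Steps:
z(L, v) = 96 (z(L, v) = -2*(-48) = 96)
√(-19574 - 46540)/z(270, 272) = √(-19574 - 46540)/96 = √(-66114)*(1/96) = (3*I*√7346)*(1/96) = I*√7346/32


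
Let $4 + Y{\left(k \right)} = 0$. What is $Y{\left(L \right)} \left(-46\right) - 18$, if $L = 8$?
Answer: $166$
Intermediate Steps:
$Y{\left(k \right)} = -4$ ($Y{\left(k \right)} = -4 + 0 = -4$)
$Y{\left(L \right)} \left(-46\right) - 18 = \left(-4\right) \left(-46\right) - 18 = 184 - 18 = 166$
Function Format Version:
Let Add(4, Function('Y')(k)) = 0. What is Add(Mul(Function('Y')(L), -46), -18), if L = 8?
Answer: 166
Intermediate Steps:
Function('Y')(k) = -4 (Function('Y')(k) = Add(-4, 0) = -4)
Add(Mul(Function('Y')(L), -46), -18) = Add(Mul(-4, -46), -18) = Add(184, -18) = 166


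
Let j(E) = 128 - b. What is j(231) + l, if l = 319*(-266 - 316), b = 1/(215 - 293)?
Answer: -14471339/78 ≈ -1.8553e+5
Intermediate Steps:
b = -1/78 (b = 1/(-78) = -1/78 ≈ -0.012821)
j(E) = 9985/78 (j(E) = 128 - 1*(-1/78) = 128 + 1/78 = 9985/78)
l = -185658 (l = 319*(-582) = -185658)
j(231) + l = 9985/78 - 185658 = -14471339/78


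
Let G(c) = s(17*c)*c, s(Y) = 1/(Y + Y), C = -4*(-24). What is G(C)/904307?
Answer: 1/30746438 ≈ 3.2524e-8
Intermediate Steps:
C = 96
s(Y) = 1/(2*Y)
G(c) = 1/34 (G(c) = (1/(2*((17*c))))*c = ((1/(17*c))/2)*c = (1/(34*c))*c = 1/34)
G(C)/904307 = (1/34)/904307 = (1/34)*(1/904307) = 1/30746438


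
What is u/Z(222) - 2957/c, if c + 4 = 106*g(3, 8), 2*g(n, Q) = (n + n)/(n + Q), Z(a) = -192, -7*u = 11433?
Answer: -6763941/61376 ≈ -110.20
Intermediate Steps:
u = -11433/7 (u = -1/7*11433 = -11433/7 ≈ -1633.3)
g(n, Q) = n/(Q + n) (g(n, Q) = ((n + n)/(n + Q))/2 = ((2*n)/(Q + n))/2 = (2*n/(Q + n))/2 = n/(Q + n))
c = 274/11 (c = -4 + 106*(3/(8 + 3)) = -4 + 106*(3/11) = -4 + 318/11 = 274/11 ≈ 24.909)
u/Z(222) - 2957/c = -11433/7/(-192) - 2957/274/11 = -11433/7*(-1/192) - 2957*11/274 = 3811/448 - 32527/274 = -6763941/61376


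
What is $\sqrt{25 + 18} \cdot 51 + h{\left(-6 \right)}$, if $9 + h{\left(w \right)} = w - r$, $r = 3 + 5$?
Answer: $-23 + 51 \sqrt{43} \approx 311.43$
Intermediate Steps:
$r = 8$
$h{\left(w \right)} = -17 + w$ ($h{\left(w \right)} = -9 + \left(w - 8\right) = -9 + \left(-8 + w\right) = -17 + w$)
$\sqrt{25 + 18} \cdot 51 + h{\left(-6 \right)} = \sqrt{25 + 18} \cdot 51 - 23 = \sqrt{43} \cdot 51 - 23 = 51 \sqrt{43} - 23 = -23 + 51 \sqrt{43}$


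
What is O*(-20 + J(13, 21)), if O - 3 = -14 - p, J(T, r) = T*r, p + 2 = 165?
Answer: -44022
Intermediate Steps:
p = 163 (p = -2 + 165 = 163)
O = -174 (O = 3 + (-14 - 1*163) = 3 + (-14 - 163) = 3 - 177 = -174)
O*(-20 + J(13, 21)) = -174*(-20 + 13*21) = -174*(-20 + 273) = -174*253 = -44022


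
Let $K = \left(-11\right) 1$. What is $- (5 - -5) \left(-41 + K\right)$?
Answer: $520$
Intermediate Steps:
$K = -11$
$- (5 - -5) \left(-41 + K\right) = - (5 - -5) \left(-41 - 11\right) = - (5 + 5) \left(-52\right) = \left(-1\right) 10 \left(-52\right) = \left(-10\right) \left(-52\right) = 520$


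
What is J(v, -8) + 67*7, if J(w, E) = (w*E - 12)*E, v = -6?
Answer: 181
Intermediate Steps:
J(w, E) = E*(-12 + E*w) (J(w, E) = (E*w - 12)*E = (-12 + E*w)*E = E*(-12 + E*w))
J(v, -8) + 67*7 = -8*(-12 - 8*(-6)) + 67*7 = -8*(-12 + 48) + 469 = -8*36 + 469 = -288 + 469 = 181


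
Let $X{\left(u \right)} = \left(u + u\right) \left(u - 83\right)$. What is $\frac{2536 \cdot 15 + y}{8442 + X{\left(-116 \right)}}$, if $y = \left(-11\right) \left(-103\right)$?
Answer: $\frac{911}{1270} \approx 0.71732$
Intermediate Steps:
$y = 1133$
$X{\left(u \right)} = 2 u \left(-83 + u\right)$
$\frac{2536 \cdot 15 + y}{8442 + X{\left(-116 \right)}} = \frac{2536 \cdot 15 + 1133}{8442 + 2 \left(-116\right) \left(-83 - 116\right)} = \frac{38040 + 1133}{8442 + 2 \left(-116\right) \left(-199\right)} = \frac{39173}{8442 + 46168} = \frac{39173}{54610} = 39173 \cdot \frac{1}{54610} = \frac{911}{1270}$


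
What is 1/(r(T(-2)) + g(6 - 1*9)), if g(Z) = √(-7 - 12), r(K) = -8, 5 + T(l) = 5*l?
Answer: -8/83 - I*√19/83 ≈ -0.096386 - 0.052517*I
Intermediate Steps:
T(l) = -5 + 5*l
g(Z) = I*√19 (g(Z) = √(-19) = I*√19)
1/(r(T(-2)) + g(6 - 1*9)) = 1/(-8 + I*√19)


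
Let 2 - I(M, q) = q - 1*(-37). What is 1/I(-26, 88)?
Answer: -1/123 ≈ -0.0081301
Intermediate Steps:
I(M, q) = -35 - q (I(M, q) = 2 - (q - 1*(-37)) = 2 - (q + 37) = 2 - (37 + q) = 2 + (-37 - q) = -35 - q)
1/I(-26, 88) = 1/(-35 - 1*88) = 1/(-35 - 88) = 1/(-123) = -1/123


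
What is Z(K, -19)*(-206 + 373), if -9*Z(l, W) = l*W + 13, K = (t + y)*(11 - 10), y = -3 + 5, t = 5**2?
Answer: 83500/9 ≈ 9277.8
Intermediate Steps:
t = 25
y = 2
K = 27 (K = (25 + 2)*(11 - 10) = 27*1 = 27)
Z(l, W) = -13/9 - W*l/9 (Z(l, W) = -(l*W + 13)/9 = -(W*l + 13)/9 = -(13 + W*l)/9 = -13/9 - W*l/9)
Z(K, -19)*(-206 + 373) = (-13/9 - 1/9*(-19)*27)*(-206 + 373) = (-13/9 + 57)*167 = (500/9)*167 = 83500/9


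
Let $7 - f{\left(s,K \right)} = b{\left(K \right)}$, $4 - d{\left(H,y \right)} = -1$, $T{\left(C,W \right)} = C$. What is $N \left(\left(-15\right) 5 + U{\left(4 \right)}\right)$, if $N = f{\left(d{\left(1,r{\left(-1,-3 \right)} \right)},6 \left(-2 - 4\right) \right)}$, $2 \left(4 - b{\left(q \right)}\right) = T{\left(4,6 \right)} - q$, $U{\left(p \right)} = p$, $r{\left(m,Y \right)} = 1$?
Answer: $-1633$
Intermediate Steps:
$d{\left(H,y \right)} = 5$ ($d{\left(H,y \right)} = 4 - -1 = 4 + 1 = 5$)
$b{\left(q \right)} = 2 + \frac{q}{2}$ ($b{\left(q \right)} = 4 - \frac{4 - q}{2} = 4 + \left(-2 + \frac{q}{2}\right) = 2 + \frac{q}{2}$)
$f{\left(s,K \right)} = 5 - \frac{K}{2}$ ($f{\left(s,K \right)} = 7 - \left(2 + \frac{K}{2}\right) = 5 - \frac{K}{2}$)
$N = 23$ ($N = 5 - \frac{6 \left(-2 - 4\right)}{2} = 5 - \frac{6 \left(-6\right)}{2} = 5 - -18 = 5 + 18 = 23$)
$N \left(\left(-15\right) 5 + U{\left(4 \right)}\right) = 23 \left(\left(-15\right) 5 + 4\right) = 23 \left(-75 + 4\right) = 23 \left(-71\right) = -1633$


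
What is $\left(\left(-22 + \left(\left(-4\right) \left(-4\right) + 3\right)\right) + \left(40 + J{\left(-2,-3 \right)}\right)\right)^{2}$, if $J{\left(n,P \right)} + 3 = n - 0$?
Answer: $1024$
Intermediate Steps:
$J{\left(n,P \right)} = -3 + n$ ($J{\left(n,P \right)} = -3 + \left(n - 0\right) = -3 + \left(n + 0\right) = -3 + n$)
$\left(\left(-22 + \left(\left(-4\right) \left(-4\right) + 3\right)\right) + \left(40 + J{\left(-2,-3 \right)}\right)\right)^{2} = \left(\left(-22 + \left(\left(-4\right) \left(-4\right) + 3\right)\right) + \left(40 - 5\right)\right)^{2} = \left(\left(-22 + \left(16 + 3\right)\right) + \left(40 - 5\right)\right)^{2} = \left(\left(-22 + 19\right) + 35\right)^{2} = \left(-3 + 35\right)^{2} = 32^{2} = 1024$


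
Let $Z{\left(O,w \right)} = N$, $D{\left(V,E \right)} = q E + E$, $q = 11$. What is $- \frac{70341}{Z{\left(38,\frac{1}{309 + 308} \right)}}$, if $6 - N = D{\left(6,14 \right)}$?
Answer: $\frac{23447}{54} \approx 434.2$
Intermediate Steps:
$D{\left(V,E \right)} = 12 E$ ($D{\left(V,E \right)} = 11 E + E = 12 E$)
$N = -162$ ($N = 6 - 12 \cdot 14 = 6 - 168 = -162$)
$Z{\left(O,w \right)} = -162$
$- \frac{70341}{Z{\left(38,\frac{1}{309 + 308} \right)}} = - \frac{70341}{-162} = \left(-70341\right) \left(- \frac{1}{162}\right) = \frac{23447}{54}$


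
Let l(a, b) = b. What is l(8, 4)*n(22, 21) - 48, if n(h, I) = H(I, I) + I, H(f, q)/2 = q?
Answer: 204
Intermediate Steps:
H(f, q) = 2*q
n(h, I) = 3*I (n(h, I) = 2*I + I = 3*I)
l(8, 4)*n(22, 21) - 48 = 4*(3*21) - 48 = 4*63 - 48 = 252 - 48 = 204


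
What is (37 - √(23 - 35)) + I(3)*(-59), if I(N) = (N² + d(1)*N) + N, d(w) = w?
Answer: -848 - 2*I*√3 ≈ -848.0 - 3.4641*I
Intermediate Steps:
I(N) = N² + 2*N (I(N) = (N² + 1*N) + N = (N² + N) + N = (N + N²) + N = N² + 2*N)
(37 - √(23 - 35)) + I(3)*(-59) = (37 - √(23 - 35)) + (3*(2 + 3))*(-59) = (37 - √(-12)) + (3*5)*(-59) = (37 - 2*I*√3) + 15*(-59) = (37 - 2*I*√3) - 885 = -848 - 2*I*√3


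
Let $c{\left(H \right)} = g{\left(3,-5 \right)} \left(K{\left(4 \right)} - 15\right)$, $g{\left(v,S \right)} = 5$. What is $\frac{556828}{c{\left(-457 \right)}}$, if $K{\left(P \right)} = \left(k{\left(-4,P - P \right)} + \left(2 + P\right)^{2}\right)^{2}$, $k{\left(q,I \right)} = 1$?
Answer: $\frac{278414}{3385} \approx 82.249$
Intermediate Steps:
$K{\left(P \right)} = \left(1 + \left(2 + P\right)^{2}\right)^{2}$
$c{\left(H \right)} = 6770$ ($c{\left(H \right)} = 5 \left(\left(1 + \left(2 + 4\right)^{2}\right)^{2} - 15\right) = 5 \left(\left(1 + 6^{2}\right)^{2} - 15\right) = 5 \left(\left(1 + 36\right)^{2} - 15\right) = 5 \left(37^{2} - 15\right) = 5 \left(1369 - 15\right) = 5 \cdot 1354 = 6770$)
$\frac{556828}{c{\left(-457 \right)}} = \frac{556828}{6770} = 556828 \cdot \frac{1}{6770} = \frac{278414}{3385}$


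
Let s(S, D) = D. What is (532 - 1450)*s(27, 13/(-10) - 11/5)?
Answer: 3213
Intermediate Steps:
(532 - 1450)*s(27, 13/(-10) - 11/5) = (532 - 1450)*(13/(-10) - 11/5) = -918*(13*(-⅒) - 11*⅕) = -918*(-13/10 - 11/5) = -918*(-7/2) = 3213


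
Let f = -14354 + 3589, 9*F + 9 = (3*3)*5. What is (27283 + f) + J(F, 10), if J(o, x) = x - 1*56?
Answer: 16472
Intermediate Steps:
F = 4 (F = -1 + ((3*3)*5)/9 = -1 + (9*5)/9 = -1 + (⅑)*45 = -1 + 5 = 4)
f = -10765
J(o, x) = -56 + x (J(o, x) = x - 56 = -56 + x)
(27283 + f) + J(F, 10) = (27283 - 10765) + (-56 + 10) = 16518 - 46 = 16472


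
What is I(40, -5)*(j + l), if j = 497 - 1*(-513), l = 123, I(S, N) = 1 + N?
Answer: -4532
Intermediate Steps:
j = 1010 (j = 497 + 513 = 1010)
I(40, -5)*(j + l) = (1 - 5)*(1010 + 123) = -4*1133 = -4532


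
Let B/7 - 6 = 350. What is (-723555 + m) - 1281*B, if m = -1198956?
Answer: -5114763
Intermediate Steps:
B = 2492 (B = 42 + 7*350 = 42 + 2450 = 2492)
(-723555 + m) - 1281*B = (-723555 - 1198956) - 1281*2492 = -1922511 - 3192252 = -5114763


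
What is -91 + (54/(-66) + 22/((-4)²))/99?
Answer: -792743/8712 ≈ -90.994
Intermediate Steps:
-91 + (54/(-66) + 22/((-4)²))/99 = -91 + (54*(-1/66) + 22/16)/99 = -91 + (-9/11 + 22*(1/16))/99 = -91 + (-9/11 + 11/8)/99 = -91 + (1/99)*(49/88) = -91 + 49/8712 = -792743/8712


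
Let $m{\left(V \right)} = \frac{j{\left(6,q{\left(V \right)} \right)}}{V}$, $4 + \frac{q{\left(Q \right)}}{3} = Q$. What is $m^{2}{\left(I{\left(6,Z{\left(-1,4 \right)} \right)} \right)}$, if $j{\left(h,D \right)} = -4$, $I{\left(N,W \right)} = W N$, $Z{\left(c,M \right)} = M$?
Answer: $\frac{1}{36} \approx 0.027778$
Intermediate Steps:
$I{\left(N,W \right)} = N W$
$q{\left(Q \right)} = -12 + 3 Q$
$m{\left(V \right)} = - \frac{4}{V}$
$m^{2}{\left(I{\left(6,Z{\left(-1,4 \right)} \right)} \right)} = \left(- \frac{4}{6 \cdot 4}\right)^{2} = \left(- \frac{4}{24}\right)^{2} = \left(\left(-4\right) \frac{1}{24}\right)^{2} = \left(- \frac{1}{6}\right)^{2} = \frac{1}{36}$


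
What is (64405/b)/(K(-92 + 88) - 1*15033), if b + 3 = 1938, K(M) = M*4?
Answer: -12881/5823963 ≈ -0.0022117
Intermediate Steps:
K(M) = 4*M
b = 1935 (b = -3 + 1938 = 1935)
(64405/b)/(K(-92 + 88) - 1*15033) = (64405/1935)/(4*(-92 + 88) - 1*15033) = (64405*(1/1935))/(4*(-4) - 15033) = 12881/(387*(-16 - 15033)) = (12881/387)/(-15049) = (12881/387)*(-1/15049) = -12881/5823963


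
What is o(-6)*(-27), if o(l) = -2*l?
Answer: -324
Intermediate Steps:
o(-6)*(-27) = -2*(-6)*(-27) = 12*(-27) = -324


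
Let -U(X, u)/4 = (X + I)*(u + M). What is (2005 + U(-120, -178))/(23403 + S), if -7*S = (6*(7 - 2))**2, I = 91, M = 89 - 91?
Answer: -132125/162921 ≈ -0.81098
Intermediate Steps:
M = -2
S = -900/7 (S = -36*(7 - 2)**2/7 = -(6*5)**2/7 = -1/7*30**2 = -1/7*900 = -900/7 ≈ -128.57)
U(X, u) = -4*(-2 + u)*(91 + X) (U(X, u) = -4*(X + 91)*(u - 2) = -4*(91 + X)*(-2 + u) = -4*(-2 + u)*(91 + X))
(2005 + U(-120, -178))/(23403 + S) = (2005 + (728 - 364*(-178) + 8*(-120) - 4*(-120)*(-178)))/(23403 - 900/7) = (2005 + (728 + 64792 - 960 - 85440))/(162921/7) = (2005 - 20880)*(7/162921) = -18875*7/162921 = -132125/162921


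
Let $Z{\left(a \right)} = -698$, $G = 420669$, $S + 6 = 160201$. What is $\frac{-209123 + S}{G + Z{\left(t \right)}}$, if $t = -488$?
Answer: $- \frac{48928}{419971} \approx -0.1165$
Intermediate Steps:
$S = 160195$ ($S = -6 + 160201 = 160195$)
$\frac{-209123 + S}{G + Z{\left(t \right)}} = \frac{-209123 + 160195}{420669 - 698} = - \frac{48928}{419971}$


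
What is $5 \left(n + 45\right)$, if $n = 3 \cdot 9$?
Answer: $360$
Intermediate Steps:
$n = 27$
$5 \left(n + 45\right) = 5 \left(27 + 45\right) = 5 \cdot 72 = 360$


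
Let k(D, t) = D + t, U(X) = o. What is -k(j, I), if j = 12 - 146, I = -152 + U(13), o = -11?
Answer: 297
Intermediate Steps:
U(X) = -11
I = -163 (I = -152 - 11 = -163)
j = -134
-k(j, I) = -(-134 - 163) = -1*(-297) = 297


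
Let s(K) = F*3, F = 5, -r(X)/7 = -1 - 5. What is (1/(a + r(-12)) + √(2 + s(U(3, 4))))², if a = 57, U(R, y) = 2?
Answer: 166618/9801 + 2*√17/99 ≈ 17.083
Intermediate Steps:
r(X) = 42 (r(X) = -7*(-1 - 5) = -7*(-6) = 42)
s(K) = 15 (s(K) = 5*3 = 15)
(1/(a + r(-12)) + √(2 + s(U(3, 4))))² = (1/(57 + 42) + √(2 + 15))² = (1/99 + √17)²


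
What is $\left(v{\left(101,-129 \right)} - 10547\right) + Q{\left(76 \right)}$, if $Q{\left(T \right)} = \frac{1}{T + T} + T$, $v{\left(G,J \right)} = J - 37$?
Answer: $- \frac{1616823}{152} \approx -10637.0$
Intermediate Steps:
$v{\left(G,J \right)} = -37 + J$
$Q{\left(T \right)} = T + \frac{1}{2 T}$ ($Q{\left(T \right)} = \frac{1}{2 T} + T = T + \frac{1}{2 T}$)
$\left(v{\left(101,-129 \right)} - 10547\right) + Q{\left(76 \right)} = \left(\left(-37 - 129\right) - 10547\right) + \left(76 + \frac{1}{2 \cdot 76}\right) = \left(-166 - 10547\right) + \left(76 + \frac{1}{2} \cdot \frac{1}{76}\right) = -10713 + \left(76 + \frac{1}{152}\right) = -10713 + \frac{11553}{152} = - \frac{1616823}{152}$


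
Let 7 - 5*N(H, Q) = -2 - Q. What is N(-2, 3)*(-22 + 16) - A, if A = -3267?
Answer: 16263/5 ≈ 3252.6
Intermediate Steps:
N(H, Q) = 9/5 + Q/5 (N(H, Q) = 7/5 - (-2 - Q)/5 = 7/5 + (2/5 + Q/5) = 9/5 + Q/5)
N(-2, 3)*(-22 + 16) - A = (9/5 + (1/5)*3)*(-22 + 16) - 1*(-3267) = (9/5 + 3/5)*(-6) + 3267 = (12/5)*(-6) + 3267 = -72/5 + 3267 = 16263/5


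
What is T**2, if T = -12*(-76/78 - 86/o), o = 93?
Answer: 84345856/162409 ≈ 519.34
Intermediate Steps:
T = 9184/403 (T = -12*(-76/78 - 86/93) = -12*(-76*1/78 - 86*1/93) = -12*(-38/39 - 86/93) = -12*(-2296/1209) = 9184/403 ≈ 22.789)
T**2 = (9184/403)**2 = 84345856/162409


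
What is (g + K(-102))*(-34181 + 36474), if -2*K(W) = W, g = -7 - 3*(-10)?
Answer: 169682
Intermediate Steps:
g = 23 (g = -7 + 30 = 23)
K(W) = -W/2
(g + K(-102))*(-34181 + 36474) = (23 - ½*(-102))*(-34181 + 36474) = (23 + 51)*2293 = 74*2293 = 169682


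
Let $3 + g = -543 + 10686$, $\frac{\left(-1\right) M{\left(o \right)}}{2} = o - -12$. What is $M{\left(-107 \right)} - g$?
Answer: $-9950$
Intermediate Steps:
$M{\left(o \right)} = -24 - 2 o$ ($M{\left(o \right)} = - 2 \left(o - -12\right) = - 2 \left(o + 12\right) = - 2 \left(12 + o\right) = -24 - 2 o$)
$g = 10140$ ($g = -3 + \left(-543 + 10686\right) = -3 + 10143 = 10140$)
$M{\left(-107 \right)} - g = \left(-24 - -214\right) - 10140 = \left(-24 + 214\right) - 10140 = 190 - 10140 = -9950$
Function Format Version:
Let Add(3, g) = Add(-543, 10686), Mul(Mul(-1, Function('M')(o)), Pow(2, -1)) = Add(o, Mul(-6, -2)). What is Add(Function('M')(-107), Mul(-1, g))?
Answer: -9950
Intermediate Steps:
Function('M')(o) = Add(-24, Mul(-2, o)) (Function('M')(o) = Mul(-2, Add(o, Mul(-6, -2))) = Mul(-2, Add(o, 12)) = Mul(-2, Add(12, o)) = Add(-24, Mul(-2, o)))
g = 10140 (g = Add(-3, Add(-543, 10686)) = Add(-3, 10143) = 10140)
Add(Function('M')(-107), Mul(-1, g)) = Add(Add(-24, Mul(-2, -107)), Mul(-1, 10140)) = Add(Add(-24, 214), -10140) = Add(190, -10140) = -9950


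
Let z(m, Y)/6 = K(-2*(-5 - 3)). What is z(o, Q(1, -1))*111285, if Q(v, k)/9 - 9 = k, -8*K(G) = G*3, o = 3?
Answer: -4006260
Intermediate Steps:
K(G) = -3*G/8 (K(G) = -G*3/8 = -3*G/8)
Q(v, k) = 81 + 9*k
z(m, Y) = -36 (z(m, Y) = 6*(-(-3)*(-5 - 3)/4) = 6*(-(-3)*(-8)/4) = 6*(-3/8*16) = 6*(-6) = -36)
z(o, Q(1, -1))*111285 = -36*111285 = -4006260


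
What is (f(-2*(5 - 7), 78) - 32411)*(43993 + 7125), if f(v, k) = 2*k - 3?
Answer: -1648964444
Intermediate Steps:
f(v, k) = -3 + 2*k
(f(-2*(5 - 7), 78) - 32411)*(43993 + 7125) = ((-3 + 2*78) - 32411)*(43993 + 7125) = ((-3 + 156) - 32411)*51118 = (153 - 32411)*51118 = -32258*51118 = -1648964444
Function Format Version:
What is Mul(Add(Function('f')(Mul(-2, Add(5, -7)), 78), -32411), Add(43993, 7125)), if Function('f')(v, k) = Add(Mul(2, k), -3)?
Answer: -1648964444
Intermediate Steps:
Function('f')(v, k) = Add(-3, Mul(2, k))
Mul(Add(Function('f')(Mul(-2, Add(5, -7)), 78), -32411), Add(43993, 7125)) = Mul(Add(Add(-3, Mul(2, 78)), -32411), Add(43993, 7125)) = Mul(Add(Add(-3, 156), -32411), 51118) = Mul(Add(153, -32411), 51118) = Mul(-32258, 51118) = -1648964444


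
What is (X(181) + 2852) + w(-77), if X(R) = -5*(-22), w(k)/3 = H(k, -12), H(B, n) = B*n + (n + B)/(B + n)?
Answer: 5737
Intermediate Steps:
H(B, n) = 1 + B*n (H(B, n) = B*n + (B + n)/(B + n) = B*n + 1 = 1 + B*n)
w(k) = 3 - 36*k (w(k) = 3*(1 + k*(-12)) = 3*(1 - 12*k) = 3 - 36*k)
X(R) = 110
(X(181) + 2852) + w(-77) = (110 + 2852) + (3 - 36*(-77)) = 2962 + (3 + 2772) = 2962 + 2775 = 5737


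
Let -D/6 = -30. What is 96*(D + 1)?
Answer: 17376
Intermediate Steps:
D = 180 (D = -6*(-30) = 180)
96*(D + 1) = 96*(180 + 1) = 96*181 = 17376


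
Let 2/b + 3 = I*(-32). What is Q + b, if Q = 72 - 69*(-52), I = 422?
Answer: 49435618/13507 ≈ 3660.0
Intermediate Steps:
b = -2/13507 (b = 2/(-3 + 422*(-32)) = 2/(-3 - 13504) = 2/(-13507) = 2*(-1/13507) = -2/13507 ≈ -0.00014807)
Q = 3660 (Q = 72 + 3588 = 3660)
Q + b = 3660 - 2/13507 = 49435618/13507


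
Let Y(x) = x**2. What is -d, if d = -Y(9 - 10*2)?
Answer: 121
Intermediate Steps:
d = -121 (d = -(9 - 10*2)**2 = -(9 - 20)**2 = -1*(-11)**2 = -1*121 = -121)
-d = -1*(-121) = 121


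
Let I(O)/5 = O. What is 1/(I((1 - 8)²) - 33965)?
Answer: -1/33720 ≈ -2.9656e-5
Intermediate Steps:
I(O) = 5*O
1/(I((1 - 8)²) - 33965) = 1/(5*(1 - 8)² - 33965) = 1/(5*(-7)² - 33965) = 1/(5*49 - 33965) = 1/(245 - 33965) = 1/(-33720) = -1/33720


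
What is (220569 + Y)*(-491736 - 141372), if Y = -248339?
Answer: 17581409160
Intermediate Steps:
(220569 + Y)*(-491736 - 141372) = (220569 - 248339)*(-491736 - 141372) = -27770*(-633108) = 17581409160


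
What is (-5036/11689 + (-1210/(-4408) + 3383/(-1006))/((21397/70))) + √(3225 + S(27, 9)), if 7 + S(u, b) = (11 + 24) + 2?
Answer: -61130112777717/138637214799098 + √3255 ≈ 56.612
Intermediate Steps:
S(u, b) = 30 (S(u, b) = -7 + ((11 + 24) + 2) = -7 + (35 + 2) = -7 + 37 = 30)
(-5036/11689 + (-1210/(-4408) + 3383/(-1006))/((21397/70))) + √(3225 + S(27, 9)) = (-5036/11689 + (-1210/(-4408) + 3383/(-1006))/((21397/70))) + √(3225 + 30) = (-5036*1/11689 + (-1210*(-1/4408) + 3383*(-1/1006))/((21397*(1/70)))) + √3255 = (-5036/11689 + (605/2204 - 3383/1006)/(21397/70)) + √3255 = (-5036/11689 - 3423751/1108612*70/21397) + √3255 = (-5036/11689 - 119831285/11860485482) + √3255 = -61130112777717/138637214799098 + √3255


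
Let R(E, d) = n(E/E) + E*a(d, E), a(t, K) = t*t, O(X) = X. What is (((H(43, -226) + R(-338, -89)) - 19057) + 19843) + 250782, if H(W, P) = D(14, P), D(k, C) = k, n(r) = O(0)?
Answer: -2425716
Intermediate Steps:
a(t, K) = t**2
n(r) = 0
R(E, d) = E*d**2 (R(E, d) = 0 + E*d**2 = E*d**2)
H(W, P) = 14
(((H(43, -226) + R(-338, -89)) - 19057) + 19843) + 250782 = (((14 - 338*(-89)**2) - 19057) + 19843) + 250782 = (((14 - 338*7921) - 19057) + 19843) + 250782 = (((14 - 2677298) - 19057) + 19843) + 250782 = ((-2677284 - 19057) + 19843) + 250782 = (-2696341 + 19843) + 250782 = -2676498 + 250782 = -2425716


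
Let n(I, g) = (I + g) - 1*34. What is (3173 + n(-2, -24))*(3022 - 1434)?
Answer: 4943444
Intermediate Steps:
n(I, g) = -34 + I + g (n(I, g) = (I + g) - 34 = -34 + I + g)
(3173 + n(-2, -24))*(3022 - 1434) = (3173 + (-34 - 2 - 24))*(3022 - 1434) = (3173 - 60)*1588 = 3113*1588 = 4943444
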